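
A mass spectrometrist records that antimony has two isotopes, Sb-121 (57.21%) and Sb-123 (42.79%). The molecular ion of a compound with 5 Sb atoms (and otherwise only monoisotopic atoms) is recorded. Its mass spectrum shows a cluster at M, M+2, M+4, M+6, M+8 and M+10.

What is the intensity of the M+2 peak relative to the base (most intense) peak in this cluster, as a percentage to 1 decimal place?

Binomial terms of (0.5721 + 0.4279)^5: M 0.0613, M+2 0.2292, M+4 0.3428, M+6 0.2564, M+8 0.0959, M+10 0.0143 → M+4 is the base peak.
P(M+4) = C(5,2) × 0.5721^3 × 0.4279^2 = 10 × 0.18724742 × 0.18309841 = 0.342847 (base)
P(M+2) = C(5,1) × 0.5721^4 × 0.4279^1 = 5 × 0.10712425 × 0.4279 = 0.229192
Relative intensity = 0.229192 / 0.342847 × 100 = 66.8

66.8%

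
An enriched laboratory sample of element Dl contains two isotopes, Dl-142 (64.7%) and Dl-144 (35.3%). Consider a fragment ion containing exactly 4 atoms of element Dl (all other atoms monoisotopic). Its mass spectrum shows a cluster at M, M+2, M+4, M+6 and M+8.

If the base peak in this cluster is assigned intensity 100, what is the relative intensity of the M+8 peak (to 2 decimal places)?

Binomial terms of (0.647 + 0.353)^4: M 0.1752, M+2 0.3824, M+4 0.3130, M+6 0.1138, M+8 0.0155 → M+2 is the base peak.
P(M+2) = C(4,1) × 0.647^3 × 0.353^1 = 4 × 0.27084002 × 0.3530 = 0.382426 (base)
P(M+8) = C(4,4) × 0.647^0 × 0.353^4 = 1 × 1.0000 × 0.0155274 = 0.015527
Relative intensity = 0.015527 / 0.382426 × 100 = 4.06

4.06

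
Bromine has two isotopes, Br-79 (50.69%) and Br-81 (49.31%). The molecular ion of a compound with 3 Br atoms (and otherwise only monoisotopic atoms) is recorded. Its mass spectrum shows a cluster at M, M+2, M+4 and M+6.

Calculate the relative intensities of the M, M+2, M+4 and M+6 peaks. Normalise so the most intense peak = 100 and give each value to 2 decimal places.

34.27 : 100.00 : 97.28 : 31.54

The 3 Br atoms are independent, so intensities follow the terms of (0.5069 + 0.4931)^3.
P(M) = 0.5069^3 = 0.130247
P(M+2) = 3 × 0.5069^2 × 0.4931^1 = 0.380103
P(M+4) = 3 × 0.5069^1 × 0.4931^2 = 0.369755
P(M+6) = 0.4931^3 = 0.119896
The M+2 peak is largest (0.380103); scaling to 100 gives 34.27 : 100.00 : 97.28 : 31.54.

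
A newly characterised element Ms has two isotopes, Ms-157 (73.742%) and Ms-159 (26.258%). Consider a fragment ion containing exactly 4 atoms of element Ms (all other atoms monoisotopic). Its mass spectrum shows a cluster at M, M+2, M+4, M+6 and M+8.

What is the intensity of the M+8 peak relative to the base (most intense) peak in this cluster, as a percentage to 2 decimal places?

1.13%

Term probabilities: M 0.2957, M+2 0.4212, M+4 0.2250, M+6 0.0534, M+8 0.0048. Base peak = M+2.
P(M+2) = C(4,1) × 0.73742^3 × 0.26258^1 = 4 × 0.40100034 × 0.26258 = 0.421179 (base)
P(M+8) = C(4,4) × 0.73742^0 × 0.26258^4 = 1 × 1.0000 × 0.00475386 = 0.004754
Relative intensity = 0.004754 / 0.421179 × 100 = 1.13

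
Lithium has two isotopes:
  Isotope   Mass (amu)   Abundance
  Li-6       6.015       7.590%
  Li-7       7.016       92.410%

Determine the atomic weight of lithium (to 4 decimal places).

6.9400 amu

Average mass = Σ (abundance × isotope mass) = 0.07590 × 6.015 + 0.92410 × 7.016
= 0.45654 + 6.48349 = 6.94003 amu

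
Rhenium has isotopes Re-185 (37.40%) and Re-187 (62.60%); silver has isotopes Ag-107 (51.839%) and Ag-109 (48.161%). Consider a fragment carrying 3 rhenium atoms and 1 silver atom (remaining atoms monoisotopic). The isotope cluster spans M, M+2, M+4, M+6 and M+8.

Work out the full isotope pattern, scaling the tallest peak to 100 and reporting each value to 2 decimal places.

7.65 : 45.53 : 100.00 : 95.62 : 33.33

Rhenium pattern (n=3): 0.05231362 : 0.26268713 : 0.43968487 : 0.24531438
Silver pattern (n=1): 0.51839 : 0.48161
Convolve the two distributions (both contribute in 2-u steps):
  M: 0.05231362×0.51839 = 0.027119
  M+2: 0.05231362×0.48161 + 0.26268713×0.51839 = 0.161369
  M+4: 0.26268713×0.48161 + 0.43968487×0.51839 = 0.354441
  M+6: 0.43968487×0.48161 + 0.24531438×0.51839 = 0.338925
  M+8: 0.24531438×0.48161 = 0.118146
Scale to base peak (0.354441) = 100: 7.65 : 45.53 : 100.00 : 95.62 : 33.33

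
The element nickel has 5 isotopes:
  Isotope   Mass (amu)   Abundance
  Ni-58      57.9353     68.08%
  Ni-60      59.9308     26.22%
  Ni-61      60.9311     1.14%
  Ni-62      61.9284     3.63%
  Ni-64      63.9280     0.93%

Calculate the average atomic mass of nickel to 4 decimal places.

Weight each isotope mass by its fractional abundance: 0.6808 × 57.9353 + 0.2622 × 59.9308 + 0.0114 × 60.9311 + 0.0363 × 61.9284 + 0.0093 × 63.9280
= 39.44235 + 15.71386 + 0.69461 + 2.24800 + 0.59453 = 58.69335 amu

58.6934 amu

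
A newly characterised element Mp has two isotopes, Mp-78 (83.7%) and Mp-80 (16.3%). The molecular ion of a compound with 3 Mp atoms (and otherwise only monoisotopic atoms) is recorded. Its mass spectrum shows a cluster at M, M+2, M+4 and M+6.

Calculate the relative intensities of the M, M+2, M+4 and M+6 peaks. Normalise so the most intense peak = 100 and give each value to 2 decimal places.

100.00 : 58.42 : 11.38 : 0.74

The 3 Mp atoms are independent, so intensities follow the terms of (0.837 + 0.163)^3.
P(M) = 0.837^3 = 0.586376
P(M+2) = 3 × 0.837^2 × 0.163^1 = 0.342578
P(M+4) = 3 × 0.837^1 × 0.163^2 = 0.066715
P(M+6) = 0.163^3 = 0.004331
The M peak is largest (0.586376); scaling to 100 gives 100.00 : 58.42 : 11.38 : 0.74.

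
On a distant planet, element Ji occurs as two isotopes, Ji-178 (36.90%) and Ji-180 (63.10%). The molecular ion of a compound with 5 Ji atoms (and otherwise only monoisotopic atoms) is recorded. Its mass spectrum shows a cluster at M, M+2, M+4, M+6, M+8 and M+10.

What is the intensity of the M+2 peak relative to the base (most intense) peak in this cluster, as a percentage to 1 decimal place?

Binomial terms of (0.3690 + 0.6310)^5: M 0.0068, M+2 0.0585, M+4 0.2000, M+6 0.3421, M+8 0.2925, M+10 0.1000 → M+6 is the base peak.
P(M+6) = C(5,3) × 0.3690^2 × 0.6310^3 = 10 × 0.136161 × 0.25123959 = 0.342090 (base)
P(M+2) = C(5,1) × 0.3690^4 × 0.6310^1 = 5 × 0.01853982 × 0.6310 = 0.058493
Relative intensity = 0.058493 / 0.342090 × 100 = 17.1

17.1%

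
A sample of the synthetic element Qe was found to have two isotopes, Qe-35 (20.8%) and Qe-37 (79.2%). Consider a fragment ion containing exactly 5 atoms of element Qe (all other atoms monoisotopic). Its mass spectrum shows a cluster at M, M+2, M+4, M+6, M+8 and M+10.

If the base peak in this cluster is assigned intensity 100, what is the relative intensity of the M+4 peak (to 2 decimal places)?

13.79

(0.208 + 0.792)^5 gives M 0.0004, M+2 0.0074, M+4 0.0564, M+6 0.2149, M+8 0.4092, M+10 0.3116; the largest is M+8.
P(M+8) = C(5,4) × 0.208^1 × 0.792^4 = 5 × 0.2080 × 0.39346013 = 0.409199 (base)
P(M+4) = C(5,2) × 0.208^3 × 0.792^2 = 10 × 0.00899891 × 0.627264 = 0.056447
Relative intensity = 0.056447 / 0.409199 × 100 = 13.79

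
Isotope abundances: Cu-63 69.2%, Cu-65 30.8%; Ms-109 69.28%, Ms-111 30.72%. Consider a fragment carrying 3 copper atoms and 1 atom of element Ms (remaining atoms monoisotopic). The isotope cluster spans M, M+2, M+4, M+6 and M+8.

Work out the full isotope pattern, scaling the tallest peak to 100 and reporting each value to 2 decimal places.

56.22 : 100.00 : 66.70 : 19.77 : 2.20

Copper pattern (n=3): 0.33137389 : 0.44247034 : 0.19693766 : 0.02921811
Element Ms pattern (n=1): 0.6928 : 0.3072
Convolve the two distributions (both contribute in 2-u steps):
  M: 0.33137389×0.6928 = 0.229576
  M+2: 0.33137389×0.3072 + 0.44247034×0.6928 = 0.408342
  M+4: 0.44247034×0.3072 + 0.19693766×0.6928 = 0.272365
  M+6: 0.19693766×0.3072 + 0.02921811×0.6928 = 0.080742
  M+8: 0.02921811×0.3072 = 0.008976
Scale to base peak (0.408342) = 100: 56.22 : 100.00 : 66.70 : 19.77 : 2.20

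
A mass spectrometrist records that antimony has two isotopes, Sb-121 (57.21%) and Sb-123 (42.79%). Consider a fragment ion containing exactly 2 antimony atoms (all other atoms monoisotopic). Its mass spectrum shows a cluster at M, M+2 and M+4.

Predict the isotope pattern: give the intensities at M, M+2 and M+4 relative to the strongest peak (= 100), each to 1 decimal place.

66.8 : 100.0 : 37.4

Expanding (0.5721 + 0.4279)^2:
P(M) = 0.5721^2 = 0.327298
P(M+2) = 2 × 0.5721^1 × 0.4279^1 = 0.489603
P(M+4) = 0.4279^2 = 0.183098
The M+2 peak is largest (0.489603); scaling to 100 gives 66.8 : 100.0 : 37.4.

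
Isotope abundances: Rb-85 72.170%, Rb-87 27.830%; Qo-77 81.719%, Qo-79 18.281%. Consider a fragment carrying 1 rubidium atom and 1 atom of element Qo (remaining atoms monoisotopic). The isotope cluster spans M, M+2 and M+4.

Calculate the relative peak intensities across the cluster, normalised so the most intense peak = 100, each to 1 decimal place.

Rubidium pattern (n=1): 0.7217 : 0.2783
Element Qo pattern (n=1): 0.81719 : 0.18281
Convolve the two distributions (both contribute in 2-u steps):
  M: 0.7217×0.81719 = 0.589766
  M+2: 0.7217×0.18281 + 0.2783×0.81719 = 0.359358
  M+4: 0.2783×0.18281 = 0.050876
Scale to base peak (0.589766) = 100: 100.0 : 60.9 : 8.6

100.0 : 60.9 : 8.6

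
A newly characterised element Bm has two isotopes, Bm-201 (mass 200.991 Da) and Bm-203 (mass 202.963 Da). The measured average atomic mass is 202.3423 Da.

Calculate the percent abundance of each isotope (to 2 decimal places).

Bm-201: 31.48%, Bm-203: 68.52%

Let x be the fractional abundance of Bm-201; then Bm-203 has abundance 1 − x.
200.991·x + 202.963·(1 − x) = 202.3423
(200.991 − 202.963)·x = 202.3423 − 202.963
x = -0.6207 / -1.972 = 0.31476 → 31.48% Bm-201, 68.52% Bm-203.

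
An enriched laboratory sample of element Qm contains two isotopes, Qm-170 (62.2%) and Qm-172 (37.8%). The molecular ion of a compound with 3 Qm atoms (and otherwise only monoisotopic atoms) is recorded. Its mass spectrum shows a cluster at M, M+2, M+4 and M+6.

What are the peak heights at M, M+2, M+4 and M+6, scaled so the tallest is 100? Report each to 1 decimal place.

54.9 : 100.0 : 60.8 : 12.3

The 3 Qm atoms are independent, so intensities follow the terms of (0.622 + 0.378)^3.
P(M) = 0.622^3 = 0.240642
P(M+2) = 3 × 0.622^2 × 0.378^1 = 0.438726
P(M+4) = 3 × 0.622^1 × 0.378^2 = 0.266622
P(M+6) = 0.378^3 = 0.054010
The M+2 peak is largest (0.438726); scaling to 100 gives 54.9 : 100.0 : 60.8 : 12.3.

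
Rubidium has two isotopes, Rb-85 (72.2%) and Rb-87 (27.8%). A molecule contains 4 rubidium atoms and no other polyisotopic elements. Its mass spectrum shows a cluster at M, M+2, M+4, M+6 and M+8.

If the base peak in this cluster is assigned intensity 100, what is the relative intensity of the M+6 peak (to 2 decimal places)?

Term probabilities: M 0.2717, M+2 0.4185, M+4 0.2417, M+6 0.0620, M+8 0.0060. Base peak = M+2.
P(M+2) = C(4,1) × 0.722^3 × 0.278^1 = 4 × 0.37636705 × 0.2780 = 0.418520 (base)
P(M+6) = C(4,3) × 0.722^1 × 0.278^3 = 4 × 0.7220 × 0.02148495 = 0.062049
Relative intensity = 0.062049 / 0.418520 × 100 = 14.83

14.83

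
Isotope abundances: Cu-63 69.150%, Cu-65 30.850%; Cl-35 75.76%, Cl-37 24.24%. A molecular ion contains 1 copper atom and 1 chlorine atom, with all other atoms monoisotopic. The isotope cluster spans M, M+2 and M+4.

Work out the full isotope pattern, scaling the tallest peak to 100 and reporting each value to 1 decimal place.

100.0 : 76.6 : 14.3

Copper pattern (n=1): 0.6915 : 0.3085
Chlorine pattern (n=1): 0.7576 : 0.2424
Convolve the two distributions (both contribute in 2-u steps):
  M: 0.6915×0.7576 = 0.523880
  M+2: 0.6915×0.2424 + 0.3085×0.7576 = 0.401339
  M+4: 0.3085×0.2424 = 0.074780
Scale to base peak (0.523880) = 100: 100.0 : 76.6 : 14.3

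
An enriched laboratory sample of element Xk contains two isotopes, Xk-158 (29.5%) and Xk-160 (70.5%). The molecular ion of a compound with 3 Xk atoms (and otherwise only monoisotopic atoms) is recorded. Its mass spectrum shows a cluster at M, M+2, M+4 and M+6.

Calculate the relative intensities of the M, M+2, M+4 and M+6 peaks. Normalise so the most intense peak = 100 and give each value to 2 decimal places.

Each Xk atom is independently Xk-158 (p = 0.295) or Xk-160 (q = 0.705); the cluster is the binomial expansion (p + q)^3.
P(M) = 0.295^3 = 0.025672
P(M+2) = 3 × 0.295^2 × 0.705^1 = 0.184058
P(M+4) = 3 × 0.295^1 × 0.705^2 = 0.439867
P(M+6) = 0.705^3 = 0.350403
The M+4 peak is largest (0.439867); scaling to 100 gives 5.84 : 41.84 : 100.00 : 79.66.

5.84 : 41.84 : 100.00 : 79.66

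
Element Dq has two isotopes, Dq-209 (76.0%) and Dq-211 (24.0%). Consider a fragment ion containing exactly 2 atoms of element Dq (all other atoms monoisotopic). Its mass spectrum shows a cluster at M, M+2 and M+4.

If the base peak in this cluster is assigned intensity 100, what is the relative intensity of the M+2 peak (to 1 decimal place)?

63.2

Term probabilities: M 0.5776, M+2 0.3648, M+4 0.0576. Base peak = M.
P(M) = C(2,0) × 0.760^2 × 0.240^0 = 1 × 0.5776 × 1.0000 = 0.577600 (base)
P(M+2) = C(2,1) × 0.760^1 × 0.240^1 = 2 × 0.7600 × 0.2400 = 0.364800
Relative intensity = 0.364800 / 0.577600 × 100 = 63.2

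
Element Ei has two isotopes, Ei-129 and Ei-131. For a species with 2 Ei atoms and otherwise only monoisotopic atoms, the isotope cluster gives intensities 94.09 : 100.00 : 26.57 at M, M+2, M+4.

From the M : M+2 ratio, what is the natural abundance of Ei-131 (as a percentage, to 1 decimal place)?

If p is the fraction of Ei that is Ei-129, then I(M+2)/I(M) = [C(2,1)·p^1·(1−p)] / p^2 = 2·(1−p)/p = 100.00/94.09 = 1.0628
(1−p)/p = 1.0628/2 = 0.5314  ⇒  p = 1/(1 + 0.5314) = 0.6530
Ei-129: 65.3%, Ei-131: 34.7%.

34.7%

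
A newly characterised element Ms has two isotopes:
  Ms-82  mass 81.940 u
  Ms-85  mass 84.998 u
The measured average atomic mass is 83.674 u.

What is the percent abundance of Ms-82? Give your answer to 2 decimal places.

With x = fraction of Ms-82 (so Ms-85 is 1 − x):
81.940·x + 84.998·(1 − x) = 83.674
(81.940 − 84.998)·x = 83.674 − 84.998
x = -1.324 / -3.058 = 0.43296 → 43.30% Ms-82, 56.70% Ms-85.

43.30%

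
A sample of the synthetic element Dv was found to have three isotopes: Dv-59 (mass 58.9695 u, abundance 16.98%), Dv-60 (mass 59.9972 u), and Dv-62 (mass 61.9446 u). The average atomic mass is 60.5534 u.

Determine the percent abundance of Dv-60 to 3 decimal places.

Let x and y be the fractions of Dv-60 and Dv-62. Then x + y = 1 − 0.1698 = 0.8302 and 59.9972x + 61.9446y = 60.5534 − 0.1698×58.9695 = 50.5403789.
Substituting: 59.9972x + 61.9446(0.8302 − x) = 50.5403789
(59.9972 − 61.9446)x = -0.88602802  ⇒  x = 0.45498, y = 0.37522
Dv-60: 45.498%, Dv-62: 37.522%.

45.498%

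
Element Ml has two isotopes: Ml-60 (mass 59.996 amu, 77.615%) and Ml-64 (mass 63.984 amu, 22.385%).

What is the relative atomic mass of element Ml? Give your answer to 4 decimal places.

Average mass = Σ (abundance × isotope mass) = 0.77615 × 59.996 + 0.22385 × 63.984
= 46.56590 + 14.32282 = 60.88872 amu

60.8887 amu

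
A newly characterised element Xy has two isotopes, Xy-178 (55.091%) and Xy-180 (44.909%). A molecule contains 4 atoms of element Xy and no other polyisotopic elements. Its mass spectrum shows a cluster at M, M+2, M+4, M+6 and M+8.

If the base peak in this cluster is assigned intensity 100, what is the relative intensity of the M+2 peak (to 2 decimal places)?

81.78

Binomial terms of (0.55091 + 0.44909)^4: M 0.0921, M+2 0.3004, M+4 0.3673, M+6 0.1996, M+8 0.0407 → M+4 is the base peak.
P(M+4) = C(4,2) × 0.55091^2 × 0.44909^2 = 6 × 0.30350183 × 0.20168183 = 0.367265 (base)
P(M+2) = C(4,1) × 0.55091^3 × 0.44909^1 = 4 × 0.16720219 × 0.44909 = 0.300355
Relative intensity = 0.300355 / 0.367265 × 100 = 81.78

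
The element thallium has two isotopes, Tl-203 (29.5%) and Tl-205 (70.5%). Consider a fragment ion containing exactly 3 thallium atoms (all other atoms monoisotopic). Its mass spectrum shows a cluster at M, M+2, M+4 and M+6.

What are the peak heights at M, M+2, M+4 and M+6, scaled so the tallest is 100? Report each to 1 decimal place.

Expanding (0.295 + 0.705)^3:
P(M) = 0.295^3 = 0.025672
P(M+2) = 3 × 0.295^2 × 0.705^1 = 0.184058
P(M+4) = 3 × 0.295^1 × 0.705^2 = 0.439867
P(M+6) = 0.705^3 = 0.350403
The M+4 peak is largest (0.439867); scaling to 100 gives 5.8 : 41.8 : 100.0 : 79.7.

5.8 : 41.8 : 100.0 : 79.7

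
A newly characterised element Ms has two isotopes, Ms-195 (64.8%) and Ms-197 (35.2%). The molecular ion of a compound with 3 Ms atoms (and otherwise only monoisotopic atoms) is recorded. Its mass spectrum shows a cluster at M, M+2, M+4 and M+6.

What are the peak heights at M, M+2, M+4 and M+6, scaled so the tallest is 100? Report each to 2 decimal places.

61.36 : 100.00 : 54.32 : 9.84

Expanding (0.648 + 0.352)^3:
P(M) = 0.648^3 = 0.272098
P(M+2) = 3 × 0.648^2 × 0.352^1 = 0.443419
P(M+4) = 3 × 0.648^1 × 0.352^2 = 0.240869
P(M+6) = 0.352^3 = 0.043614
The M+2 peak is largest (0.443419); scaling to 100 gives 61.36 : 100.00 : 54.32 : 9.84.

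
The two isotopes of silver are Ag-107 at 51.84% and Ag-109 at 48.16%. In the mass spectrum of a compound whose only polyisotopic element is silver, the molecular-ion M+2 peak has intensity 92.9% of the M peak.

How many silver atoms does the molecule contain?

The M+2/M ratio from n Ag atoms is n · q/p = n · 0.4816/0.5184.
n = 0.929 × 0.5184/0.4816 = 1.00 ≈ 1

1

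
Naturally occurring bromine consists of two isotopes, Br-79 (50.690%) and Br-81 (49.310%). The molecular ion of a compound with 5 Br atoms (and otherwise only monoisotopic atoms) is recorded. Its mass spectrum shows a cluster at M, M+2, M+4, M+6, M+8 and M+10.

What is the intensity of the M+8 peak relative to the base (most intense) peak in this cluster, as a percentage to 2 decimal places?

Binomial terms of (0.50690 + 0.49310)^5: M 0.0335, M+2 0.1628, M+4 0.3167, M+6 0.3081, M+8 0.1498, M+10 0.0292 → M+4 is the base peak.
P(M+4) = C(5,2) × 0.50690^3 × 0.49310^2 = 10 × 0.13024674 × 0.24314761 = 0.316692 (base)
P(M+8) = C(5,4) × 0.50690^1 × 0.49310^4 = 5 × 0.5069 × 0.05912076 = 0.149842
Relative intensity = 0.149842 / 0.316692 × 100 = 47.31

47.31%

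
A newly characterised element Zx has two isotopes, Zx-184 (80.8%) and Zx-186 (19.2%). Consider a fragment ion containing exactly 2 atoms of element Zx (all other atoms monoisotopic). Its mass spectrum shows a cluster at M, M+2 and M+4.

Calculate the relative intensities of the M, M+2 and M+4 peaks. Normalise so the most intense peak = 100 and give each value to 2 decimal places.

100.00 : 47.52 : 5.65

Each Zx atom is independently Zx-184 (p = 0.808) or Zx-186 (q = 0.192); the cluster is the binomial expansion (p + q)^2.
P(M) = 0.808^2 = 0.652864
P(M+2) = 2 × 0.808^1 × 0.192^1 = 0.310272
P(M+4) = 0.192^2 = 0.036864
The M peak is largest (0.652864); scaling to 100 gives 100.00 : 47.52 : 5.65.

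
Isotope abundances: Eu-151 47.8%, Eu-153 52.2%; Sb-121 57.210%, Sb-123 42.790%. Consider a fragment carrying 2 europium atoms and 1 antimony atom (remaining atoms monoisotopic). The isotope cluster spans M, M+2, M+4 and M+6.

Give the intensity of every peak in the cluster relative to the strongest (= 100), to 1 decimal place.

Europium pattern (n=2): 0.228484 : 0.499032 : 0.272484
Antimony pattern (n=1): 0.5721 : 0.4279
Convolve the two distributions (both contribute in 2-u steps):
  M: 0.228484×0.5721 = 0.130716
  M+2: 0.228484×0.4279 + 0.499032×0.5721 = 0.383265
  M+4: 0.499032×0.4279 + 0.272484×0.5721 = 0.369424
  M+6: 0.272484×0.4279 = 0.116596
Scale to base peak (0.383265) = 100: 34.1 : 100.0 : 96.4 : 30.4

34.1 : 100.0 : 96.4 : 30.4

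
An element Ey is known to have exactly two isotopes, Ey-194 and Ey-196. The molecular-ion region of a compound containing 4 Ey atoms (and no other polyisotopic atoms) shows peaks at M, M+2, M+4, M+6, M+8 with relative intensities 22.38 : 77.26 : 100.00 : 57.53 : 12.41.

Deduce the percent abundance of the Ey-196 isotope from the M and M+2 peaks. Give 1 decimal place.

If p is the fraction of Ey that is Ey-194, then I(M+2)/I(M) = [C(4,1)·p^3·(1−p)] / p^4 = 4·(1−p)/p = 77.26/22.38 = 3.4522
(1−p)/p = 3.4522/4 = 0.8630  ⇒  p = 1/(1 + 0.8630) = 0.5368
Ey-194: 53.7%, Ey-196: 46.3%.

46.3%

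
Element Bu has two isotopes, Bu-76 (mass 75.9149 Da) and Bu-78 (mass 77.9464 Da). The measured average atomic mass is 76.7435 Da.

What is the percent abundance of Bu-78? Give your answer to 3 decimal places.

With x = fraction of Bu-76 (so Bu-78 is 1 − x):
75.9149·x + 77.9464·(1 − x) = 76.7435
(75.9149 − 77.9464)·x = 76.7435 − 77.9464
x = -1.2029 / -2.0315 = 0.59212 → 59.212% Bu-76, 40.788% Bu-78.

40.788%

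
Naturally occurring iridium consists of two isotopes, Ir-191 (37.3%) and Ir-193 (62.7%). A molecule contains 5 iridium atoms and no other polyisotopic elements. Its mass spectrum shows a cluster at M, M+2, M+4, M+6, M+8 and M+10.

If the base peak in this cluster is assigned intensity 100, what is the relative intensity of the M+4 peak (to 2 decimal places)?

59.49

Binomial terms of (0.373 + 0.627)^5: M 0.0072, M+2 0.0607, M+4 0.2040, M+6 0.3429, M+8 0.2882, M+10 0.0969 → M+6 is the base peak.
P(M+6) = C(5,3) × 0.373^2 × 0.627^3 = 10 × 0.139129 × 0.24649188 = 0.342942 (base)
P(M+4) = C(5,2) × 0.373^3 × 0.627^2 = 10 × 0.05189512 × 0.393129 = 0.204015
Relative intensity = 0.204015 / 0.342942 × 100 = 59.49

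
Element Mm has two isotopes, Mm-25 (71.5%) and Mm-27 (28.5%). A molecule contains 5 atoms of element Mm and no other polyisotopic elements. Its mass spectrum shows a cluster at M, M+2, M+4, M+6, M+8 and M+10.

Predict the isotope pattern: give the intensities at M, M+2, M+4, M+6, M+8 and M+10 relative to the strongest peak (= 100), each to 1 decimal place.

Expanding (0.715 + 0.285)^5:
P(M) = 0.715^5 = 0.186866
P(M+2) = 5 × 0.715^4 × 0.285^1 = 0.372425
P(M+4) = 10 × 0.715^3 × 0.285^2 = 0.296898
P(M+6) = 10 × 0.715^2 × 0.285^3 = 0.118344
P(M+8) = 5 × 0.715^1 × 0.285^4 = 0.023586
P(M+10) = 0.285^5 = 0.001880
The M+2 peak is largest (0.372425); scaling to 100 gives 50.2 : 100.0 : 79.7 : 31.8 : 6.3 : 0.5.

50.2 : 100.0 : 79.7 : 31.8 : 6.3 : 0.5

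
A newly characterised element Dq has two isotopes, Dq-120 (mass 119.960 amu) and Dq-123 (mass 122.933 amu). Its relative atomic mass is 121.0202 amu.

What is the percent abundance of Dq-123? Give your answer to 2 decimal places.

Writing the weighted mean with unknown fraction x of Dq-120:
119.960·x + 122.933·(1 − x) = 121.0202
(119.960 − 122.933)·x = 121.0202 − 122.933
x = -1.9128 / -2.973 = 0.64339 → 64.34% Dq-120, 35.66% Dq-123.

35.66%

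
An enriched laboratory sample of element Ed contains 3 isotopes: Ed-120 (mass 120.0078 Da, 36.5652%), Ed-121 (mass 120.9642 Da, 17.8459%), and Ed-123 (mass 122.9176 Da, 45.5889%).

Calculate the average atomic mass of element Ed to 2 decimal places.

121.51 Da

The abundance-weighted mean is 0.365652 × 120.0078 + 0.178459 × 120.9642 + 0.455889 × 122.9176
= 43.88109 + 21.58715 + 56.03678 = 121.50502 Da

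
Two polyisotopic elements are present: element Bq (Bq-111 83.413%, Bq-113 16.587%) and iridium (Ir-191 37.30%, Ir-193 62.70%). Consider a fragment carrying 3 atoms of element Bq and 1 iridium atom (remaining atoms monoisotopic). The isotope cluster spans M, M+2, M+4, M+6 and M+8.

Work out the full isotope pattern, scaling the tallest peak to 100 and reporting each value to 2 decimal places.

Element Bq pattern (n=3): 0.58036501 : 0.34622353 : 0.0688479 : 0.00456356
Iridium pattern (n=1): 0.3730 : 0.6270
Convolve the two distributions (both contribute in 2-u steps):
  M: 0.58036501×0.3730 = 0.216476
  M+2: 0.58036501×0.6270 + 0.34622353×0.3730 = 0.493030
  M+4: 0.34622353×0.6270 + 0.0688479×0.3730 = 0.242762
  M+6: 0.0688479×0.6270 + 0.00456356×0.3730 = 0.044870
  M+8: 0.00456356×0.6270 = 0.002861
Scale to base peak (0.493030) = 100: 43.91 : 100.00 : 49.24 : 9.10 : 0.58

43.91 : 100.00 : 49.24 : 9.10 : 0.58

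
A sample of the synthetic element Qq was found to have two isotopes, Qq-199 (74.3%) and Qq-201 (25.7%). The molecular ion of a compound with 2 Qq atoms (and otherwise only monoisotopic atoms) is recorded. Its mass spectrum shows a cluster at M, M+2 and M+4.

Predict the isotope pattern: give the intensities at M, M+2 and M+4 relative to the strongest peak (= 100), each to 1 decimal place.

100.0 : 69.2 : 12.0

Each Qq atom is independently Qq-199 (p = 0.743) or Qq-201 (q = 0.257); the cluster is the binomial expansion (p + q)^2.
P(M) = 0.743^2 = 0.552049
P(M+2) = 2 × 0.743^1 × 0.257^1 = 0.381902
P(M+4) = 0.257^2 = 0.066049
The M peak is largest (0.552049); scaling to 100 gives 100.0 : 69.2 : 12.0.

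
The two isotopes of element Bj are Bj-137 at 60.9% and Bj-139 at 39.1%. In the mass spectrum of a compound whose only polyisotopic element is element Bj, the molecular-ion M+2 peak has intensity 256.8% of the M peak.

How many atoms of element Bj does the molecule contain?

For n independent Bj atoms, I(M+2)/I(M) = n · (abundance Bj-139) / (abundance Bj-137) = n · 0.391/0.609.
n = 2.568 × 0.609/0.391 = 4.00 ≈ 4

4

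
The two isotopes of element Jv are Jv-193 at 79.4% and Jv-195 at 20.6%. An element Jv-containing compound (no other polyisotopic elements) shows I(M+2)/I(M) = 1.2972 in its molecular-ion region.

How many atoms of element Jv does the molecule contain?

5

For n independent Jv atoms, I(M+2)/I(M) = n · (abundance Jv-195) / (abundance Jv-193) = n · 0.206/0.794.
n = 1.2972 × 0.794/0.206 = 5.00 ≈ 5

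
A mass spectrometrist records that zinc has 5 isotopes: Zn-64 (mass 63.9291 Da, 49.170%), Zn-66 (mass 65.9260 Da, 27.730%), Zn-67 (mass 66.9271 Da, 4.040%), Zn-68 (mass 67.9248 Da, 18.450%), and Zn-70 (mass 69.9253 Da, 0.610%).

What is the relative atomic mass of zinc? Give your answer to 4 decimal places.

Ar = Σ fᵢ·mᵢ = 0.49170 × 63.9291 + 0.27730 × 65.9260 + 0.04040 × 66.9271 + 0.18450 × 67.9248 + 0.00610 × 69.9253
= 31.43394 + 18.28128 + 2.70385 + 12.53213 + 0.42654 = 65.37774 Da

65.3777 Da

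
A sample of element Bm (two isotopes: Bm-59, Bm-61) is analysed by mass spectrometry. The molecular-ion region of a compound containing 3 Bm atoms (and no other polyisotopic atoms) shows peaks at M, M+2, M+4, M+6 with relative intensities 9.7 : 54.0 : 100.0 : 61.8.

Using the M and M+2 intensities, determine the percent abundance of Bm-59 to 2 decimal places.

Write p for the Bm-59 fraction. I(M+2)/I(M) = [C(3,1)·p^2·(1−p)] / p^3 = 3·(1−p)/p = 54.0/9.7 = 5.5670
(1−p)/p = 5.5670/3 = 1.8557  ⇒  p = 1/(1 + 1.8557) = 0.3502
Bm-59: 35.02%, Bm-61: 64.98%.

35.02%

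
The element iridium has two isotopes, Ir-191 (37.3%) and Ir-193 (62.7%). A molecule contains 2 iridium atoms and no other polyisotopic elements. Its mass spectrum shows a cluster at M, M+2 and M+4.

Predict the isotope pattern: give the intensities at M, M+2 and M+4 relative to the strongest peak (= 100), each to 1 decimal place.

29.7 : 100.0 : 84.0

Expanding (0.373 + 0.627)^2:
P(M) = 0.373^2 = 0.139129
P(M+2) = 2 × 0.373^1 × 0.627^1 = 0.467742
P(M+4) = 0.627^2 = 0.393129
The M+2 peak is largest (0.467742); scaling to 100 gives 29.7 : 100.0 : 84.0.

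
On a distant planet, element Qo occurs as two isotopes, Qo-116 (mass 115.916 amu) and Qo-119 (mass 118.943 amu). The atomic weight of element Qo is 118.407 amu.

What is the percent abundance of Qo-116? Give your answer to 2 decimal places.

With x = fraction of Qo-116 (so Qo-119 is 1 − x):
115.916·x + 118.943·(1 − x) = 118.407
(115.916 − 118.943)·x = 118.407 − 118.943
x = -0.536 / -3.027 = 0.17707 → 17.71% Qo-116, 82.29% Qo-119.

17.71%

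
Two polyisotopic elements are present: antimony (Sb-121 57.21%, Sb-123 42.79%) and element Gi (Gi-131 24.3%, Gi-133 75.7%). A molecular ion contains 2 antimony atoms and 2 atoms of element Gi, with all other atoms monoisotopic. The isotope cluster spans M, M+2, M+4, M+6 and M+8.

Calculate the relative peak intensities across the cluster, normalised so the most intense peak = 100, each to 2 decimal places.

Antimony pattern (n=2): 0.32729841 : 0.48960318 : 0.18309841
Element Gi pattern (n=2): 0.059049 : 0.367902 : 0.573049
Convolve the two distributions (both contribute in 2-u steps):
  M: 0.32729841×0.059049 = 0.019327
  M+2: 0.32729841×0.367902 + 0.48960318×0.059049 = 0.149324
  M+4: 0.32729841×0.573049 + 0.48960318×0.367902 + 0.18309841×0.059049 = 0.378496
  M+6: 0.48960318×0.573049 + 0.18309841×0.367902 = 0.347929
  M+8: 0.18309841×0.573049 = 0.104924
Scale to base peak (0.378496) = 100: 5.11 : 39.45 : 100.00 : 91.92 : 27.72

5.11 : 39.45 : 100.00 : 91.92 : 27.72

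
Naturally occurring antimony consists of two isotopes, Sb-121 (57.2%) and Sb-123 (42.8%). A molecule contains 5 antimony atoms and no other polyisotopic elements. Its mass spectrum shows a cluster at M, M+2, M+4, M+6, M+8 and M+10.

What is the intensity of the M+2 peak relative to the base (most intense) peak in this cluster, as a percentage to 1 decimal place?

66.8%

Binomial terms of (0.572 + 0.428)^5: M 0.0612, M+2 0.2291, M+4 0.3428, M+6 0.2565, M+8 0.0960, M+10 0.0144 → M+4 is the base peak.
P(M+4) = C(5,2) × 0.572^3 × 0.428^2 = 10 × 0.18714925 × 0.183184 = 0.342827 (base)
P(M+2) = C(5,1) × 0.572^4 × 0.428^1 = 5 × 0.10704937 × 0.4280 = 0.229086
Relative intensity = 0.229086 / 0.342827 × 100 = 66.8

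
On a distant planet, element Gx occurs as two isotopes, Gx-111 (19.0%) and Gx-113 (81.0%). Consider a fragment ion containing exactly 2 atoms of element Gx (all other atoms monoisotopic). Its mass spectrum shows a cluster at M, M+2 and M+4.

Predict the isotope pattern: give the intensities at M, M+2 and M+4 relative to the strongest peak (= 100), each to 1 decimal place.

5.5 : 46.9 : 100.0

The 2 Gx atoms are independent, so intensities follow the terms of (0.190 + 0.810)^2.
P(M) = 0.190^2 = 0.036100
P(M+2) = 2 × 0.190^1 × 0.810^1 = 0.307800
P(M+4) = 0.810^2 = 0.656100
The M+4 peak is largest (0.656100); scaling to 100 gives 5.5 : 46.9 : 100.0.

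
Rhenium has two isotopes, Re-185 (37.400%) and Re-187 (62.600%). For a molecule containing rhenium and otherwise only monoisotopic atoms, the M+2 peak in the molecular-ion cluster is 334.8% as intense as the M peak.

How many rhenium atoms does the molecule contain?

The M+2/M ratio from n Re atoms is n · q/p = n · 0.62600/0.37400.
n = 3.348 × 0.37400/0.62600 = 2.00 ≈ 2

2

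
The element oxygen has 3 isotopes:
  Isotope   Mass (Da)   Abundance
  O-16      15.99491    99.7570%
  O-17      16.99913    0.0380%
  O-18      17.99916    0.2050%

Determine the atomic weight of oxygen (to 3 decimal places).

15.999 Da

Ar = Σ fᵢ·mᵢ = 0.997570 × 15.99491 + 0.000380 × 16.99913 + 0.002050 × 17.99916
= 15.956042 + 0.006460 + 0.036898 = 15.999400 Da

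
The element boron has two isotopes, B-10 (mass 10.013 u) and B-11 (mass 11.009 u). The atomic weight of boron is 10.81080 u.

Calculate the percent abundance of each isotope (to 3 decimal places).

With x = fraction of B-10 (so B-11 is 1 − x):
10.013·x + 11.009·(1 − x) = 10.81080
(10.013 − 11.009)·x = 10.81080 − 11.009
x = -0.19820 / -0.996 = 0.19900 → 19.900% B-10, 80.100% B-11.

B-10: 19.900%, B-11: 80.100%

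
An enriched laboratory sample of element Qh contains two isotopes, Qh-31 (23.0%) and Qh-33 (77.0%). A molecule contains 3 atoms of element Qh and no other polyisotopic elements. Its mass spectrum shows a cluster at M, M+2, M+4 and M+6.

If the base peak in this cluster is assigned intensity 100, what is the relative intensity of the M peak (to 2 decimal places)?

(0.230 + 0.770)^3 gives M 0.0122, M+2 0.1222, M+4 0.4091, M+6 0.4565; the largest is M+6.
P(M+6) = C(3,3) × 0.230^0 × 0.770^3 = 1 × 1.0000 × 0.456533 = 0.456533 (base)
P(M) = C(3,0) × 0.230^3 × 0.770^0 = 1 × 0.012167 × 1.0000 = 0.012167
Relative intensity = 0.012167 / 0.456533 × 100 = 2.67

2.67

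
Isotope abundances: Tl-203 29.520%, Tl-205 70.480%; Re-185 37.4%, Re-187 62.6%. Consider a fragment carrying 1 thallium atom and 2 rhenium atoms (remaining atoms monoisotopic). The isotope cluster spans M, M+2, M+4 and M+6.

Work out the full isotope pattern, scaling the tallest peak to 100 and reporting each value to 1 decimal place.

Thallium pattern (n=1): 0.2952 : 0.7048
Rhenium pattern (n=2): 0.139876 : 0.468248 : 0.391876
Convolve the two distributions (both contribute in 2-u steps):
  M: 0.2952×0.139876 = 0.041291
  M+2: 0.2952×0.468248 + 0.7048×0.139876 = 0.236811
  M+4: 0.2952×0.391876 + 0.7048×0.468248 = 0.445703
  M+6: 0.7048×0.391876 = 0.276194
Scale to base peak (0.445703) = 100: 9.3 : 53.1 : 100.0 : 62.0

9.3 : 53.1 : 100.0 : 62.0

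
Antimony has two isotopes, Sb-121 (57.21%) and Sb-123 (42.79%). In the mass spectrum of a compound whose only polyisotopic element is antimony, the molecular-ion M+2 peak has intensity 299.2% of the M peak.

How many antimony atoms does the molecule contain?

For n independent Sb atoms, I(M+2)/I(M) = n · (abundance Sb-123) / (abundance Sb-121) = n · 0.4279/0.5721.
n = 2.992 × 0.5721/0.4279 = 4.00 ≈ 4

4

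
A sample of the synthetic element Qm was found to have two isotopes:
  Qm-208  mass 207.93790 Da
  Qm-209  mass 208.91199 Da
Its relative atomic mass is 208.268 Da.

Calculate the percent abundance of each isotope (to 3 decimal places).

Qm-208: 66.112%, Qm-209: 33.888%

With x = fraction of Qm-208 (so Qm-209 is 1 − x):
207.93790·x + 208.91199·(1 − x) = 208.268
(207.93790 − 208.91199)·x = 208.268 − 208.91199
x = -0.64399 / -0.97409 = 0.66112 → 66.112% Qm-208, 33.888% Qm-209.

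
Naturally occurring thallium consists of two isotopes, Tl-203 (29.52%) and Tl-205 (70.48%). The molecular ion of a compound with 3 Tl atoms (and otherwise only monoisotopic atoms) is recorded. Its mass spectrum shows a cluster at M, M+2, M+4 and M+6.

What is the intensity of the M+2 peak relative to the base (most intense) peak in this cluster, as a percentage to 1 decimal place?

41.9%

Binomial terms of (0.2952 + 0.7048)^3: M 0.0257, M+2 0.1843, M+4 0.4399, M+6 0.3501 → M+4 is the base peak.
P(M+4) = C(3,2) × 0.2952^1 × 0.7048^2 = 3 × 0.2952 × 0.49674304 = 0.439916 (base)
P(M+2) = C(3,1) × 0.2952^2 × 0.7048^1 = 3 × 0.08714304 × 0.7048 = 0.184255
Relative intensity = 0.184255 / 0.439916 × 100 = 41.9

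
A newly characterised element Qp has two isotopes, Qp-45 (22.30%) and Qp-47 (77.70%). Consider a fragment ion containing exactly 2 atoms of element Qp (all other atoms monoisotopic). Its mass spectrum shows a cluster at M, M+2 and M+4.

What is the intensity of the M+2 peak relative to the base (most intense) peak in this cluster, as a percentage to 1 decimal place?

57.4%

Term probabilities: M 0.0497, M+2 0.3465, M+4 0.6037. Base peak = M+4.
P(M+4) = C(2,2) × 0.2230^0 × 0.7770^2 = 1 × 1.0000 × 0.603729 = 0.603729 (base)
P(M+2) = C(2,1) × 0.2230^1 × 0.7770^1 = 2 × 0.2230 × 0.7770 = 0.346542
Relative intensity = 0.346542 / 0.603729 × 100 = 57.4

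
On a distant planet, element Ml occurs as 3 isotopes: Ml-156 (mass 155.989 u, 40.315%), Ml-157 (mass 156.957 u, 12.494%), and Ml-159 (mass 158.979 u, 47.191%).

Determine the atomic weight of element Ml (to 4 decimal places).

Average mass = Σ (abundance × isotope mass) = 0.40315 × 155.989 + 0.12494 × 156.957 + 0.47191 × 158.979
= 62.88697 + 19.61021 + 75.02378 = 157.52096 u

157.5210 u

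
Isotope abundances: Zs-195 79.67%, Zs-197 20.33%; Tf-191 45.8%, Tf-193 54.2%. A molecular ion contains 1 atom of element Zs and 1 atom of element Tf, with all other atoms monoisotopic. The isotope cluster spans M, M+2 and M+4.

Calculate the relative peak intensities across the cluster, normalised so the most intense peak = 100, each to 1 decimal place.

69.5 : 100.0 : 21.0

Element Zs pattern (n=1): 0.7967 : 0.2033
Element Tf pattern (n=1): 0.4580 : 0.5420
Convolve the two distributions (both contribute in 2-u steps):
  M: 0.7967×0.4580 = 0.364889
  M+2: 0.7967×0.5420 + 0.2033×0.4580 = 0.524923
  M+4: 0.2033×0.5420 = 0.110189
Scale to base peak (0.524923) = 100: 69.5 : 100.0 : 21.0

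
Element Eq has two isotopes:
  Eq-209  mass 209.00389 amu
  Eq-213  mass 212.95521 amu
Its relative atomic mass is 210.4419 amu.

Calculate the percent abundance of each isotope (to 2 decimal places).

Writing the weighted mean with unknown fraction x of Eq-209:
209.00389·x + 212.95521·(1 − x) = 210.4419
(209.00389 − 212.95521)·x = 210.4419 − 212.95521
x = -2.51331 / -3.95132 = 0.63607 → 63.61% Eq-209, 36.39% Eq-213.

Eq-209: 63.61%, Eq-213: 36.39%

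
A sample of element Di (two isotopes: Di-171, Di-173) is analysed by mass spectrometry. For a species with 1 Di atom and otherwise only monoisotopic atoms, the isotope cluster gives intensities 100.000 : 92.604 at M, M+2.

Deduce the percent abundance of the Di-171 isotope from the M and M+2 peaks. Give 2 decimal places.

51.92%

Let p = fractional abundance of Di-171. I(M+2)/I(M) = [C(1,1)·p^0·(1−p)] / p^1 = 1·(1−p)/p = 92.604/100.000 = 0.9260
(1−p)/p = 0.9260/1 = 0.9260  ⇒  p = 1/(1 + 0.9260) = 0.5192
Di-171: 51.92%, Di-173: 48.08%.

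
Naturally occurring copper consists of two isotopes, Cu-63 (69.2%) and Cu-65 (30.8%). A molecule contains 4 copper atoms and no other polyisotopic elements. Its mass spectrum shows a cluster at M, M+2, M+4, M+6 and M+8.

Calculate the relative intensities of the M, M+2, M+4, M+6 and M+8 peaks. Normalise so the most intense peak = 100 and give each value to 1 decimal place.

56.2 : 100.0 : 66.8 : 19.8 : 2.2

Expanding (0.692 + 0.308)^4:
P(M) = 0.692^4 = 0.229311
P(M+2) = 4 × 0.692^3 × 0.308^1 = 0.408253
P(M+4) = 6 × 0.692^2 × 0.308^2 = 0.272562
P(M+6) = 4 × 0.692^1 × 0.308^3 = 0.080876
P(M+8) = 0.308^4 = 0.008999
The M+2 peak is largest (0.408253); scaling to 100 gives 56.2 : 100.0 : 66.8 : 19.8 : 2.2.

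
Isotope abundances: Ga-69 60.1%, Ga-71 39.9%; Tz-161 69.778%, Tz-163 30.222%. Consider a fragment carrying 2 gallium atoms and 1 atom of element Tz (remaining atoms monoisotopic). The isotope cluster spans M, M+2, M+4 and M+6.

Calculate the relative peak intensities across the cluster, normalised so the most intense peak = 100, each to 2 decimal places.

Gallium pattern (n=2): 0.361201 : 0.479598 : 0.159201
Element Tz pattern (n=1): 0.69778 : 0.30222
Convolve the two distributions (both contribute in 2-u steps):
  M: 0.361201×0.69778 = 0.252039
  M+2: 0.361201×0.30222 + 0.479598×0.69778 = 0.443816
  M+4: 0.479598×0.30222 + 0.159201×0.69778 = 0.256031
  M+6: 0.159201×0.30222 = 0.048114
Scale to base peak (0.443816) = 100: 56.79 : 100.00 : 57.69 : 10.84

56.79 : 100.00 : 57.69 : 10.84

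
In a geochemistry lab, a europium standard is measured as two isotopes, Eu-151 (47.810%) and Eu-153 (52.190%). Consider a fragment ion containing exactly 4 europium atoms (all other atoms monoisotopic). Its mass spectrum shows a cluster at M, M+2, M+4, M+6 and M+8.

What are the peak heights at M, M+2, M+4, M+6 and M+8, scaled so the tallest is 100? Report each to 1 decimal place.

14.0 : 61.1 : 100.0 : 72.8 : 19.9

Expanding (0.47810 + 0.52190)^4:
P(M) = 0.47810^4 = 0.052249
P(M+2) = 4 × 0.47810^3 × 0.52190^1 = 0.228141
P(M+4) = 6 × 0.47810^2 × 0.52190^2 = 0.373563
P(M+6) = 4 × 0.47810^1 × 0.52190^3 = 0.271857
P(M+8) = 0.52190^4 = 0.074191
The M+4 peak is largest (0.373563); scaling to 100 gives 14.0 : 61.1 : 100.0 : 72.8 : 19.9.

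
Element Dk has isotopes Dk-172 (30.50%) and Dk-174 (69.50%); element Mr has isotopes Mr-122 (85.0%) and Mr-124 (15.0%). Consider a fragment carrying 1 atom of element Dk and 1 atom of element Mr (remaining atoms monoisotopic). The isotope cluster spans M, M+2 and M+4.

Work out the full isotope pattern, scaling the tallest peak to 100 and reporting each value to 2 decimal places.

40.73 : 100.00 : 16.38

Element Dk pattern (n=1): 0.3050 : 0.6950
Element Mr pattern (n=1): 0.8500 : 0.1500
Convolve the two distributions (both contribute in 2-u steps):
  M: 0.3050×0.8500 = 0.259250
  M+2: 0.3050×0.1500 + 0.6950×0.8500 = 0.636500
  M+4: 0.6950×0.1500 = 0.104250
Scale to base peak (0.636500) = 100: 40.73 : 100.00 : 16.38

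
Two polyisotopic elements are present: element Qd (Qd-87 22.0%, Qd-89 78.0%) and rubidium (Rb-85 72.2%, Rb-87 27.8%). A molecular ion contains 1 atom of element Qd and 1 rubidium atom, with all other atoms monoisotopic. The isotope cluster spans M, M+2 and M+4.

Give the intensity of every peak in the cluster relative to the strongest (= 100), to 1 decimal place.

25.4 : 100.0 : 34.7

Element Qd pattern (n=1): 0.2200 : 0.7800
Rubidium pattern (n=1): 0.7220 : 0.2780
Convolve the two distributions (both contribute in 2-u steps):
  M: 0.2200×0.7220 = 0.158840
  M+2: 0.2200×0.2780 + 0.7800×0.7220 = 0.624320
  M+4: 0.7800×0.2780 = 0.216840
Scale to base peak (0.624320) = 100: 25.4 : 100.0 : 34.7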